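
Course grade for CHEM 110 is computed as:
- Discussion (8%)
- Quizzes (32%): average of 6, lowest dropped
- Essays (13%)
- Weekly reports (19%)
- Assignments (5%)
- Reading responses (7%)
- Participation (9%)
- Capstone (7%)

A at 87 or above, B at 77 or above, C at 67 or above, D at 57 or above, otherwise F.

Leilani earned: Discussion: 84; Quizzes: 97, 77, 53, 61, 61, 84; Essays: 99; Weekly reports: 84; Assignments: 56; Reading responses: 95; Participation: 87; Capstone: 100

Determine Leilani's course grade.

Quizzes: drop 53 → average of remaining 5 = 380/5 = 76
Weighted total:
  Discussion 84 × 0.08 = 6.72
  Quizzes 76 × 0.32 = 24.32
  Essays 99 × 0.13 = 12.87
  Weekly reports 84 × 0.19 = 15.96
  Assignments 56 × 0.05 = 2.8
  Reading responses 95 × 0.07 = 6.65
  Participation 87 × 0.09 = 7.83
  Capstone 100 × 0.07 = 7
Sum = 84.15
84.15 is ≥ 77 and < 87 → B

B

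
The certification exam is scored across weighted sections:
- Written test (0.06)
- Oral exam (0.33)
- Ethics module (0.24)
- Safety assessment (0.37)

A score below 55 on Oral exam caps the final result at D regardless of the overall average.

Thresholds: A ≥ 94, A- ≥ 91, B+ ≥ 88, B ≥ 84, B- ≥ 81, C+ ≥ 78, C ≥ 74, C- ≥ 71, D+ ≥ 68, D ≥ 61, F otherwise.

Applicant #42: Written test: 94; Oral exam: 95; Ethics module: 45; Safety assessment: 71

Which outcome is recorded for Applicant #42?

Oral exam score 95 ≥ 55: minimum met.
Weighted total:
  Written test 94 × 0.06 = 5.64
  Oral exam 95 × 0.33 = 31.35
  Ethics module 45 × 0.24 = 10.8
  Safety assessment 71 × 0.37 = 26.27
Sum = 74.06
74.06 is ≥ 74 and < 78 → C

C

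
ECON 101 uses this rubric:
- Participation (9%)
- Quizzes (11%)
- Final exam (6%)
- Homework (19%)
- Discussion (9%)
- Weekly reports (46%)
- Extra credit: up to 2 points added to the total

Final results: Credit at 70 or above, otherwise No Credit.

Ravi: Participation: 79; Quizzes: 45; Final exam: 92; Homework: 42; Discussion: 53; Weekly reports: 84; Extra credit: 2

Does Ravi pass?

Credit

Weighted total:
  Participation 79 × 0.09 = 7.11
  Quizzes 45 × 0.11 = 4.95
  Final exam 92 × 0.06 = 5.52
  Homework 42 × 0.19 = 7.98
  Discussion 53 × 0.09 = 4.77
  Weekly reports 84 × 0.46 = 38.64
Sum = 68.97
Extra credit: 68.97 + 2 = 70.97
70.97 ≥ 70 → Credit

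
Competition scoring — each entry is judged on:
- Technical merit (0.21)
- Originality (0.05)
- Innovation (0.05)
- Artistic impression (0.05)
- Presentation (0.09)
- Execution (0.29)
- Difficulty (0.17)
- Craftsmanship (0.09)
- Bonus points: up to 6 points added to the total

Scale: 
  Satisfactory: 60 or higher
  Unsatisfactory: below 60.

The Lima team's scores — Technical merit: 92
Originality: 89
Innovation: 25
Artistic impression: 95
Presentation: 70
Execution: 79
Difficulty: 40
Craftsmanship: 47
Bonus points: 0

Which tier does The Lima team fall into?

Weighted total:
  Technical merit 92 × 0.21 = 19.32
  Originality 89 × 0.05 = 4.45
  Innovation 25 × 0.05 = 1.25
  Artistic impression 95 × 0.05 = 4.75
  Presentation 70 × 0.09 = 6.3
  Execution 79 × 0.29 = 22.91
  Difficulty 40 × 0.17 = 6.8
  Craftsmanship 47 × 0.09 = 4.23
Sum = 70.01
Bonus points: 70.01 + 0 = 70.01
70.01 ≥ 60 → Satisfactory

Satisfactory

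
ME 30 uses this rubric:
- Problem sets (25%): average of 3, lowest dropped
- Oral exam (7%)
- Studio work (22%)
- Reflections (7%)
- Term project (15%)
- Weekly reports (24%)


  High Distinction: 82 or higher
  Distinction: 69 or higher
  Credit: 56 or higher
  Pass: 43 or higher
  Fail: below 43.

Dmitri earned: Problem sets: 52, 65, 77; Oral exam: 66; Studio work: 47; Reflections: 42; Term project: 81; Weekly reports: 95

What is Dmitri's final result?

Problem sets: drop 52 → average of remaining 2 = 142/2 = 71
Weighted total:
  Problem sets 71 × 0.25 = 17.75
  Oral exam 66 × 0.07 = 4.62
  Studio work 47 × 0.22 = 10.34
  Reflections 42 × 0.07 = 2.94
  Term project 81 × 0.15 = 12.15
  Weekly reports 95 × 0.24 = 22.8
Sum = 70.6
70.6 is ≥ 69 and < 82 → Distinction

Distinction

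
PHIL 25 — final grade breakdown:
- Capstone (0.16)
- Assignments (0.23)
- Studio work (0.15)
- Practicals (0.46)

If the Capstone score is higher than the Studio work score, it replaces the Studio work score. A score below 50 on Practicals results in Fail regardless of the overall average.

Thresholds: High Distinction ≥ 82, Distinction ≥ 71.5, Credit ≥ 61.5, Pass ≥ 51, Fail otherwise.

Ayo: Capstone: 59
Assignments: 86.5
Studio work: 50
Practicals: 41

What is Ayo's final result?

Fail

Capstone (59) > Studio work (50), so Studio work counts as 59.
Practicals score 41 < 50: minimum not met.
Weighted total:
  Capstone 59 × 0.16 = 9.44
  Assignments 86.5 × 0.23 = 19.895
  Studio work 59 × 0.15 = 8.85
  Practicals 41 × 0.46 = 18.86
Sum = 57.045
Because the Practicals minimum was not met, the result is Fail.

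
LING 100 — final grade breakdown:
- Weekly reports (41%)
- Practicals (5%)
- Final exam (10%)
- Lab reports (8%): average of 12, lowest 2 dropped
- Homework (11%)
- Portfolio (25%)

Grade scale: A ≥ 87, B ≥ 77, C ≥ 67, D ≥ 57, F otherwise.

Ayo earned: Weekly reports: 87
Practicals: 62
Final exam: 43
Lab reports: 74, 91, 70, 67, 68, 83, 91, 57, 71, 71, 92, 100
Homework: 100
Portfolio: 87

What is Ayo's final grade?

Lab reports: drop 57, 67 → average of remaining 10 = 811/10 = 81.1
Weighted total:
  Weekly reports 87 × 0.41 = 35.67
  Practicals 62 × 0.05 = 3.1
  Final exam 43 × 0.1 = 4.3
  Lab reports 81.1 × 0.08 = 6.488
  Homework 100 × 0.11 = 11
  Portfolio 87 × 0.25 = 21.75
Sum = 82.308
82.308 is ≥ 77 and < 87 → B

B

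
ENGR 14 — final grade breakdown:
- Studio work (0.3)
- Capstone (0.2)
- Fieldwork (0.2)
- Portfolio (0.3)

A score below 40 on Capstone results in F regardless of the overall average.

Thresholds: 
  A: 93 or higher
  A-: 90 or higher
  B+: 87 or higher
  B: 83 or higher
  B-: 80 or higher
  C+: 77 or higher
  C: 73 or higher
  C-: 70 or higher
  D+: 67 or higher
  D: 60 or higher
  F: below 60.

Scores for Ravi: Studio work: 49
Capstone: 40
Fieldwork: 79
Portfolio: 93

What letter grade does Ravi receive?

D

Capstone score 40 ≥ 40: minimum met.
Weighted total:
  Studio work 49 × 0.3 = 14.7
  Capstone 40 × 0.2 = 8
  Fieldwork 79 × 0.2 = 15.8
  Portfolio 93 × 0.3 = 27.9
Sum = 66.4
66.4 is ≥ 60 and < 67 → D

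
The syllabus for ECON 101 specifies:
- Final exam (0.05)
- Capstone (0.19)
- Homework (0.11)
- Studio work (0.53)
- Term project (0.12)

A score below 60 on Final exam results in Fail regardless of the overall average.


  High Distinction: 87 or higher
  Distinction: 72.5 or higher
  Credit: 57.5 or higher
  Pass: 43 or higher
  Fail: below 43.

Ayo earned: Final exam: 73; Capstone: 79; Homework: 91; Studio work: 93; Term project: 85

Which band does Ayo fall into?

Final exam score 73 ≥ 60: minimum met.
Weighted total:
  Final exam 73 × 0.05 = 3.65
  Capstone 79 × 0.19 = 15.01
  Homework 91 × 0.11 = 10.01
  Studio work 93 × 0.53 = 49.29
  Term project 85 × 0.12 = 10.2
Sum = 88.16
88.16 ≥ 87 → High Distinction

High Distinction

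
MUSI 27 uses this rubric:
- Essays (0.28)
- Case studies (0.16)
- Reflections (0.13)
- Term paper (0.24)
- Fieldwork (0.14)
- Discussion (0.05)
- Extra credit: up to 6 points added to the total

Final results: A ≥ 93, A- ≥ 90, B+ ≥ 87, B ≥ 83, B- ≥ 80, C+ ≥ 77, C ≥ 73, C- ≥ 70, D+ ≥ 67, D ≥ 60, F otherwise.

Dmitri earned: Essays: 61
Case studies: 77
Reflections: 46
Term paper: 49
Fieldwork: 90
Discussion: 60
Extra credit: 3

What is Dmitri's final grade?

D

Weighted total:
  Essays 61 × 0.28 = 17.08
  Case studies 77 × 0.16 = 12.32
  Reflections 46 × 0.13 = 5.98
  Term paper 49 × 0.24 = 11.76
  Fieldwork 90 × 0.14 = 12.6
  Discussion 60 × 0.05 = 3
Sum = 62.74
Extra credit: 62.74 + 3 = 65.74
65.74 is ≥ 60 and < 67 → D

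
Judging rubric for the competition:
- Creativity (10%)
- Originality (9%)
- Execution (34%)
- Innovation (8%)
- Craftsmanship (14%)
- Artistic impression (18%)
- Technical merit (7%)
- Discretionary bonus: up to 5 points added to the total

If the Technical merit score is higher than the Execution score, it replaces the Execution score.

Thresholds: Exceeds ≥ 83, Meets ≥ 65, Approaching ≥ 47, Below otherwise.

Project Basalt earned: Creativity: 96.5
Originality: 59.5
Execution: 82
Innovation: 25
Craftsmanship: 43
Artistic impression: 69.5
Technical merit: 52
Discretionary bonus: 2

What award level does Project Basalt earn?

Meets

Technical merit (52) ≤ Execution (82), so Execution stays at 82.
Weighted total:
  Creativity 96.5 × 0.1 = 9.65
  Originality 59.5 × 0.09 = 5.355
  Execution 82 × 0.34 = 27.88
  Innovation 25 × 0.08 = 2
  Craftsmanship 43 × 0.14 = 6.02
  Artistic impression 69.5 × 0.18 = 12.51
  Technical merit 52 × 0.07 = 3.64
Sum = 67.055
Discretionary bonus: 67.055 + 2 = 69.055
69.055 is ≥ 65 and < 83 → Meets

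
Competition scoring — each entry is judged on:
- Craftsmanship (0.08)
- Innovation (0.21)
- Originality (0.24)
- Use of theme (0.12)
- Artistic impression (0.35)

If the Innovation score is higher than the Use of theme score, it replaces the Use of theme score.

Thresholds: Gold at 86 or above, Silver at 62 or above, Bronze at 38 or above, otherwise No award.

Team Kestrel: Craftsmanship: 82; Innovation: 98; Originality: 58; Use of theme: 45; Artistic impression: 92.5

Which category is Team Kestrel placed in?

Innovation (98) > Use of theme (45), so Use of theme counts as 98.
Weighted total:
  Craftsmanship 82 × 0.08 = 6.56
  Innovation 98 × 0.21 = 20.58
  Originality 58 × 0.24 = 13.92
  Use of theme 98 × 0.12 = 11.76
  Artistic impression 92.5 × 0.35 = 32.375
Sum = 85.195
85.195 is ≥ 62 and < 86 → Silver

Silver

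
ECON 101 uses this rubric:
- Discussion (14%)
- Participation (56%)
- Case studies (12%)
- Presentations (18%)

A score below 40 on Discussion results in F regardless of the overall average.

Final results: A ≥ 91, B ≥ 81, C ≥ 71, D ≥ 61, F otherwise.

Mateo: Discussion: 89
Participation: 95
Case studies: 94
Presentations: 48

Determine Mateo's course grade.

Discussion score 89 ≥ 40: minimum met.
Weighted total:
  Discussion 89 × 0.14 = 12.46
  Participation 95 × 0.56 = 53.2
  Case studies 94 × 0.12 = 11.28
  Presentations 48 × 0.18 = 8.64
Sum = 85.58
85.58 is ≥ 81 and < 91 → B

B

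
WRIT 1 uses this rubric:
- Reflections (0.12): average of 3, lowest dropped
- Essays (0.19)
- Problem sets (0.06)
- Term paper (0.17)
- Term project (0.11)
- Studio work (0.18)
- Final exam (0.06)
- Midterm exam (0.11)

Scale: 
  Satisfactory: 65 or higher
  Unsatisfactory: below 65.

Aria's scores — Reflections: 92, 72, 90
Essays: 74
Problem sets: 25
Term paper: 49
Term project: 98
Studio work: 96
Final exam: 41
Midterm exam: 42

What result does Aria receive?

Satisfactory

Reflections: drop 72 → average of remaining 2 = 182/2 = 91
Weighted total:
  Reflections 91 × 0.12 = 10.92
  Essays 74 × 0.19 = 14.06
  Problem sets 25 × 0.06 = 1.5
  Term paper 49 × 0.17 = 8.33
  Term project 98 × 0.11 = 10.78
  Studio work 96 × 0.18 = 17.28
  Final exam 41 × 0.06 = 2.46
  Midterm exam 42 × 0.11 = 4.62
Sum = 69.95
69.95 ≥ 65 → Satisfactory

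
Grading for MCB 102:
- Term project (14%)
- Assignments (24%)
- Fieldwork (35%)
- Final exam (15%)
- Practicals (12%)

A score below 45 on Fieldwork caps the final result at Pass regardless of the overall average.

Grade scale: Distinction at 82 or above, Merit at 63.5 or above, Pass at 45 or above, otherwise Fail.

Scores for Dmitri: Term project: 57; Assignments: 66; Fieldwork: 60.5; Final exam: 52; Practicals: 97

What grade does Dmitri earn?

Merit

Fieldwork score 60.5 ≥ 45: minimum met.
Weighted total:
  Term project 57 × 0.14 = 7.98
  Assignments 66 × 0.24 = 15.84
  Fieldwork 60.5 × 0.35 = 21.175
  Final exam 52 × 0.15 = 7.8
  Practicals 97 × 0.12 = 11.64
Sum = 64.435
64.435 is ≥ 63.5 and < 82 → Merit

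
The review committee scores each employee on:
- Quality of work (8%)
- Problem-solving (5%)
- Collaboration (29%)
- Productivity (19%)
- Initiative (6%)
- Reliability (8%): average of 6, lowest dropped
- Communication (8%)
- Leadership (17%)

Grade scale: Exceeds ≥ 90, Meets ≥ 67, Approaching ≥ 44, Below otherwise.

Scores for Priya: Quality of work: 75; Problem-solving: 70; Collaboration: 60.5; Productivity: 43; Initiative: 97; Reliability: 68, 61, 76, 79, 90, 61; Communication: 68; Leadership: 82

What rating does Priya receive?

Reliability: drop 61 → average of remaining 5 = 374/5 = 74.8
Weighted total:
  Quality of work 75 × 0.08 = 6
  Problem-solving 70 × 0.05 = 3.5
  Collaboration 60.5 × 0.29 = 17.545
  Productivity 43 × 0.19 = 8.17
  Initiative 97 × 0.06 = 5.82
  Reliability 74.8 × 0.08 = 5.984
  Communication 68 × 0.08 = 5.44
  Leadership 82 × 0.17 = 13.94
Sum = 66.399
66.399 is ≥ 44 and < 67 → Approaching

Approaching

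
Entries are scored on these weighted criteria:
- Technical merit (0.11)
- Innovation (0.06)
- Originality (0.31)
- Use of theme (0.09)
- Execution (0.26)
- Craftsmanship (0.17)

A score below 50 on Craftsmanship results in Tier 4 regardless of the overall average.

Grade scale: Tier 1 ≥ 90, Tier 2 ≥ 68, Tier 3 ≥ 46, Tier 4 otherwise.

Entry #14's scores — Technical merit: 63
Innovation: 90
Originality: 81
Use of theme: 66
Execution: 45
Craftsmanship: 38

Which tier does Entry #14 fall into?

Tier 4

Craftsmanship score 38 < 50: minimum not met.
Weighted total:
  Technical merit 63 × 0.11 = 6.93
  Innovation 90 × 0.06 = 5.4
  Originality 81 × 0.31 = 25.11
  Use of theme 66 × 0.09 = 5.94
  Execution 45 × 0.26 = 11.7
  Craftsmanship 38 × 0.17 = 6.46
Sum = 61.54
Because the Craftsmanship minimum was not met, the result is Tier 4.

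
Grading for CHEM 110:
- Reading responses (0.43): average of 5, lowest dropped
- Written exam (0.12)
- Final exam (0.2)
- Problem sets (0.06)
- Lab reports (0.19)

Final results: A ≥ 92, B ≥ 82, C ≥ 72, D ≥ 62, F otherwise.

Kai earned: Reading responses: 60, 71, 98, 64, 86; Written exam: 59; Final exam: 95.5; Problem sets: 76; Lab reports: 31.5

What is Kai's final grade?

Reading responses: drop 60 → average of remaining 4 = 319/4 = 79.75
Weighted total:
  Reading responses 79.75 × 0.43 = 34.2925
  Written exam 59 × 0.12 = 7.08
  Final exam 95.5 × 0.2 = 19.1
  Problem sets 76 × 0.06 = 4.56
  Lab reports 31.5 × 0.19 = 5.985
Sum = 71.0175
71.0175 is ≥ 62 and < 72 → D

D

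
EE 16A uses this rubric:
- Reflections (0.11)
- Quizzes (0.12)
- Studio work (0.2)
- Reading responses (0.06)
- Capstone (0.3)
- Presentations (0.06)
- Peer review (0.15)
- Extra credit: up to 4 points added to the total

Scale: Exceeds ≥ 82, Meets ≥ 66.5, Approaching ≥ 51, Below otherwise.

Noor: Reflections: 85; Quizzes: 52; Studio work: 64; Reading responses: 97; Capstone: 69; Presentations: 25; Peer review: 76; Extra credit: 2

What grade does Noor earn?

Weighted total:
  Reflections 85 × 0.11 = 9.35
  Quizzes 52 × 0.12 = 6.24
  Studio work 64 × 0.2 = 12.8
  Reading responses 97 × 0.06 = 5.82
  Capstone 69 × 0.3 = 20.7
  Presentations 25 × 0.06 = 1.5
  Peer review 76 × 0.15 = 11.4
Sum = 67.81
Extra credit: 67.81 + 2 = 69.81
69.81 is ≥ 66.5 and < 82 → Meets

Meets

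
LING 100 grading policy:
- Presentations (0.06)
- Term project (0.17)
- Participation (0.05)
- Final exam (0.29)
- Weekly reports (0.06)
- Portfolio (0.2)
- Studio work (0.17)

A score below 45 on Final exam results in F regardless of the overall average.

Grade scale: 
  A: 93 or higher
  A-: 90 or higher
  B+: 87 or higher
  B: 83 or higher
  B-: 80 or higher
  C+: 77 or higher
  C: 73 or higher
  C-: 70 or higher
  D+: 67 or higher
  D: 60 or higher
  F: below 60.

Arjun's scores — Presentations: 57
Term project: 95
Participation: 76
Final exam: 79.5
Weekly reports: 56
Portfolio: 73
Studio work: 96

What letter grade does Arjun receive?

B-

Final exam score 79.5 ≥ 45: minimum met.
Weighted total:
  Presentations 57 × 0.06 = 3.42
  Term project 95 × 0.17 = 16.15
  Participation 76 × 0.05 = 3.8
  Final exam 79.5 × 0.29 = 23.055
  Weekly reports 56 × 0.06 = 3.36
  Portfolio 73 × 0.2 = 14.6
  Studio work 96 × 0.17 = 16.32
Sum = 80.705
80.705 is ≥ 80 and < 83 → B-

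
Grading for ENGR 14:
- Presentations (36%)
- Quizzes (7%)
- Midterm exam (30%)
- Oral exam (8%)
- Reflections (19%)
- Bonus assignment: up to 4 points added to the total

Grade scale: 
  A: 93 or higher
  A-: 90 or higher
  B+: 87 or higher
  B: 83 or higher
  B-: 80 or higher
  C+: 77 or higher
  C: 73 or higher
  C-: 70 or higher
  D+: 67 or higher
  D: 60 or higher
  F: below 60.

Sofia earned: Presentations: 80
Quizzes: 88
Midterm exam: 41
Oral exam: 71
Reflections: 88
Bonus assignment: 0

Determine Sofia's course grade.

D+

Weighted total:
  Presentations 80 × 0.36 = 28.8
  Quizzes 88 × 0.07 = 6.16
  Midterm exam 41 × 0.3 = 12.3
  Oral exam 71 × 0.08 = 5.68
  Reflections 88 × 0.19 = 16.72
Sum = 69.66
Bonus assignment: 69.66 + 0 = 69.66
69.66 is ≥ 67 and < 70 → D+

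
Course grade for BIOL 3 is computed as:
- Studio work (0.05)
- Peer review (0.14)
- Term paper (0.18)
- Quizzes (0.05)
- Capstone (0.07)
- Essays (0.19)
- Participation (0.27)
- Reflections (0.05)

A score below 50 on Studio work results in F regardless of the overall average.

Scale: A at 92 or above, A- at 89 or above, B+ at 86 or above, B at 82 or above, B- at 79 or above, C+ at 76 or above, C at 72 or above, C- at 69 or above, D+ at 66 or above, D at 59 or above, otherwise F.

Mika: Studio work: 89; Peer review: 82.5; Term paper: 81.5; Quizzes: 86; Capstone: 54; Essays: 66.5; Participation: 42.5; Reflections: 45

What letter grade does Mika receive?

D

Studio work score 89 ≥ 50: minimum met.
Weighted total:
  Studio work 89 × 0.05 = 4.45
  Peer review 82.5 × 0.14 = 11.55
  Term paper 81.5 × 0.18 = 14.67
  Quizzes 86 × 0.05 = 4.3
  Capstone 54 × 0.07 = 3.78
  Essays 66.5 × 0.19 = 12.635
  Participation 42.5 × 0.27 = 11.475
  Reflections 45 × 0.05 = 2.25
Sum = 65.11
65.11 is ≥ 59 and < 66 → D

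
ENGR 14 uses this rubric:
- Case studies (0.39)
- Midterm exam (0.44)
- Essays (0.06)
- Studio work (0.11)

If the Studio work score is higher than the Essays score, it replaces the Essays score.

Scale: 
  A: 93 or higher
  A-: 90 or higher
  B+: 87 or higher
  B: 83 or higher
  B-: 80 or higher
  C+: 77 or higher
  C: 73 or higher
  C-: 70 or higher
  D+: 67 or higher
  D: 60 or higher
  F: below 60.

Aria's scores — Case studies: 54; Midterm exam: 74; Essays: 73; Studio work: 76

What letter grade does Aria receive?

D

Studio work (76) > Essays (73), so Essays counts as 76.
Weighted total:
  Case studies 54 × 0.39 = 21.06
  Midterm exam 74 × 0.44 = 32.56
  Essays 76 × 0.06 = 4.56
  Studio work 76 × 0.11 = 8.36
Sum = 66.54
66.54 is ≥ 60 and < 67 → D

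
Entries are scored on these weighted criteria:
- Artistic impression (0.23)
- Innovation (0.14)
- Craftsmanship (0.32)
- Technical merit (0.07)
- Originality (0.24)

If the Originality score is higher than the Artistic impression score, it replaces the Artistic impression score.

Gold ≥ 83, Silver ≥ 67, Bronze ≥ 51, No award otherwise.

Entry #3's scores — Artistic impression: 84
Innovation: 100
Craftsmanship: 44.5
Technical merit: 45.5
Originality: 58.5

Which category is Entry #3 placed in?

Bronze

Originality (58.5) ≤ Artistic impression (84), so Artistic impression stays at 84.
Weighted total:
  Artistic impression 84 × 0.23 = 19.32
  Innovation 100 × 0.14 = 14
  Craftsmanship 44.5 × 0.32 = 14.24
  Technical merit 45.5 × 0.07 = 3.185
  Originality 58.5 × 0.24 = 14.04
Sum = 64.785
64.785 is ≥ 51 and < 67 → Bronze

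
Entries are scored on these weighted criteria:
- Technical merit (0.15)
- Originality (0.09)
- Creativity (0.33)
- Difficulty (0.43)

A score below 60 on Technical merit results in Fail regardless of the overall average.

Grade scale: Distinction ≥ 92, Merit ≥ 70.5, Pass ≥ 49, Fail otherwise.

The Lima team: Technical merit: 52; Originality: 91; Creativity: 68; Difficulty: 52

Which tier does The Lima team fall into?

Technical merit score 52 < 60: minimum not met.
Weighted total:
  Technical merit 52 × 0.15 = 7.8
  Originality 91 × 0.09 = 8.19
  Creativity 68 × 0.33 = 22.44
  Difficulty 52 × 0.43 = 22.36
Sum = 60.79
Because the Technical merit minimum was not met, the result is Fail.

Fail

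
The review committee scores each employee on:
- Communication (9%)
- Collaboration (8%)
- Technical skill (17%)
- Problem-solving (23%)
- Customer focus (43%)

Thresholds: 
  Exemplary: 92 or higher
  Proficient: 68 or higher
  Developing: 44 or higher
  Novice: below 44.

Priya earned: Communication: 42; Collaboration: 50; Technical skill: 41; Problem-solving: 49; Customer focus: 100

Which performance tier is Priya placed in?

Weighted total:
  Communication 42 × 0.09 = 3.78
  Collaboration 50 × 0.08 = 4
  Technical skill 41 × 0.17 = 6.97
  Problem-solving 49 × 0.23 = 11.27
  Customer focus 100 × 0.43 = 43
Sum = 69.02
69.02 is ≥ 68 and < 92 → Proficient

Proficient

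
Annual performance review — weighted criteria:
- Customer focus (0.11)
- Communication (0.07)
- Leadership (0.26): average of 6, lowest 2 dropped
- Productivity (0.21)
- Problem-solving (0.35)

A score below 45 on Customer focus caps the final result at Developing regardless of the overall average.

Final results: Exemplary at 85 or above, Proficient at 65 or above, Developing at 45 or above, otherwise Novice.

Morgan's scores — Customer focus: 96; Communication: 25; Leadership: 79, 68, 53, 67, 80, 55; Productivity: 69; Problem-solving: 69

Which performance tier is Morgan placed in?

Proficient

Leadership: drop 53, 55 → average of remaining 4 = 294/4 = 73.5
Customer focus score 96 ≥ 45: minimum met.
Weighted total:
  Customer focus 96 × 0.11 = 10.56
  Communication 25 × 0.07 = 1.75
  Leadership 73.5 × 0.26 = 19.11
  Productivity 69 × 0.21 = 14.49
  Problem-solving 69 × 0.35 = 24.15
Sum = 70.06
70.06 is ≥ 65 and < 85 → Proficient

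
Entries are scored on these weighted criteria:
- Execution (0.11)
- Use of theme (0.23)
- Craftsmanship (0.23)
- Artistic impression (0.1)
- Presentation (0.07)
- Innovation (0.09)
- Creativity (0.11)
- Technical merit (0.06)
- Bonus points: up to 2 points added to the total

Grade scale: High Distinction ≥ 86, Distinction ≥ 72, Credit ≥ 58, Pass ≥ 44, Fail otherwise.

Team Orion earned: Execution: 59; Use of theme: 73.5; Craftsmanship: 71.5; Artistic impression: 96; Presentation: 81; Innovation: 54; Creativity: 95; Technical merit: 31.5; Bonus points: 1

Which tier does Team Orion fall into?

Weighted total:
  Execution 59 × 0.11 = 6.49
  Use of theme 73.5 × 0.23 = 16.905
  Craftsmanship 71.5 × 0.23 = 16.445
  Artistic impression 96 × 0.1 = 9.6
  Presentation 81 × 0.07 = 5.67
  Innovation 54 × 0.09 = 4.86
  Creativity 95 × 0.11 = 10.45
  Technical merit 31.5 × 0.06 = 1.89
Sum = 72.31
Bonus points: 72.31 + 1 = 73.31
73.31 is ≥ 72 and < 86 → Distinction

Distinction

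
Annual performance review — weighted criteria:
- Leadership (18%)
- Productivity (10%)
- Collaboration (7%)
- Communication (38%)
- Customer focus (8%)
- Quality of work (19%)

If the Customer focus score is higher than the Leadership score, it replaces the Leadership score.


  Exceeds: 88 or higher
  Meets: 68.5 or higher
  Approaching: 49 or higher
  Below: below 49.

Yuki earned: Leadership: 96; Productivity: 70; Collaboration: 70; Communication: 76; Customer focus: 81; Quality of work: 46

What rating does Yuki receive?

Customer focus (81) ≤ Leadership (96), so Leadership stays at 96.
Weighted total:
  Leadership 96 × 0.18 = 17.28
  Productivity 70 × 0.1 = 7
  Collaboration 70 × 0.07 = 4.9
  Communication 76 × 0.38 = 28.88
  Customer focus 81 × 0.08 = 6.48
  Quality of work 46 × 0.19 = 8.74
Sum = 73.28
73.28 is ≥ 68.5 and < 88 → Meets

Meets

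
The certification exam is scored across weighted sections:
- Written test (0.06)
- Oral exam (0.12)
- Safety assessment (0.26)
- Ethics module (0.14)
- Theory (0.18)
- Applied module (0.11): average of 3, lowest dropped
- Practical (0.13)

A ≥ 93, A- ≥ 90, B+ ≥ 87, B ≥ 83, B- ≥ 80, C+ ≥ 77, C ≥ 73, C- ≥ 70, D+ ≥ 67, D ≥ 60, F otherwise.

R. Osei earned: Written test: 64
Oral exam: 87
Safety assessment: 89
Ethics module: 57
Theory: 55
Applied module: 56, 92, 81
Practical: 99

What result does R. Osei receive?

Applied module: drop 56 → average of remaining 2 = 173/2 = 86.5
Weighted total:
  Written test 64 × 0.06 = 3.84
  Oral exam 87 × 0.12 = 10.44
  Safety assessment 89 × 0.26 = 23.14
  Ethics module 57 × 0.14 = 7.98
  Theory 55 × 0.18 = 9.9
  Applied module 86.5 × 0.11 = 9.515
  Practical 99 × 0.13 = 12.87
Sum = 77.685
77.685 is ≥ 77 and < 80 → C+

C+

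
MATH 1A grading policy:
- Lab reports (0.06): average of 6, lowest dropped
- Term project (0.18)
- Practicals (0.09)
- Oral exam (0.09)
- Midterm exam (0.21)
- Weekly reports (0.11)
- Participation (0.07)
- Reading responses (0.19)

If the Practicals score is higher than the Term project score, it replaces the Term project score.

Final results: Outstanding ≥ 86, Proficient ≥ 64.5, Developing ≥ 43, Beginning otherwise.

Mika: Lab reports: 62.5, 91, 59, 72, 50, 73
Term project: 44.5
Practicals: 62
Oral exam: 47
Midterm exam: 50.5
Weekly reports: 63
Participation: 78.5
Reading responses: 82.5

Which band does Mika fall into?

Developing

Lab reports: drop 50 → average of remaining 5 = 357.5/5 = 71.5
Practicals (62) > Term project (44.5), so Term project counts as 62.
Weighted total:
  Lab reports 71.5 × 0.06 = 4.29
  Term project 62 × 0.18 = 11.16
  Practicals 62 × 0.09 = 5.58
  Oral exam 47 × 0.09 = 4.23
  Midterm exam 50.5 × 0.21 = 10.605
  Weekly reports 63 × 0.11 = 6.93
  Participation 78.5 × 0.07 = 5.495
  Reading responses 82.5 × 0.19 = 15.675
Sum = 63.965
63.965 is ≥ 43 and < 64.5 → Developing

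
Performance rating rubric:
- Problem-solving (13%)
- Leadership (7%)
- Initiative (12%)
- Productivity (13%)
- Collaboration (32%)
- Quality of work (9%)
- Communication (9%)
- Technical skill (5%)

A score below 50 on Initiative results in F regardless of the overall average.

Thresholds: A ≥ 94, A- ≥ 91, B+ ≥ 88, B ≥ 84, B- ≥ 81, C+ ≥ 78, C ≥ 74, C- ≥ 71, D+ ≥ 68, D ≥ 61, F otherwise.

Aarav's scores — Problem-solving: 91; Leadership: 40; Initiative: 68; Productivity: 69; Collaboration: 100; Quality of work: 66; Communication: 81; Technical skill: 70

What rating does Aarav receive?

Initiative score 68 ≥ 50: minimum met.
Weighted total:
  Problem-solving 91 × 0.13 = 11.83
  Leadership 40 × 0.07 = 2.8
  Initiative 68 × 0.12 = 8.16
  Productivity 69 × 0.13 = 8.97
  Collaboration 100 × 0.32 = 32
  Quality of work 66 × 0.09 = 5.94
  Communication 81 × 0.09 = 7.29
  Technical skill 70 × 0.05 = 3.5
Sum = 80.49
80.49 is ≥ 78 and < 81 → C+

C+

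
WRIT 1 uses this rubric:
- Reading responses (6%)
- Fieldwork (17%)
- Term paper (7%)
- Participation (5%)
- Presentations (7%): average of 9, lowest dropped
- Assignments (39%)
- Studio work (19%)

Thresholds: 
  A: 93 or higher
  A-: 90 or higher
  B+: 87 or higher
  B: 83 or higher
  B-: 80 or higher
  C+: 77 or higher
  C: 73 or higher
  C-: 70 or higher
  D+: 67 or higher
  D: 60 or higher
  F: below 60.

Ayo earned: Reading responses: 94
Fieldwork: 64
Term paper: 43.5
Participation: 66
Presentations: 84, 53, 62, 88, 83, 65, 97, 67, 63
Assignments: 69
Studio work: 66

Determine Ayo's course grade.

Presentations: drop 53 → average of remaining 8 = 609/8 = 76.125
Weighted total:
  Reading responses 94 × 0.06 = 5.64
  Fieldwork 64 × 0.17 = 10.88
  Term paper 43.5 × 0.07 = 3.045
  Participation 66 × 0.05 = 3.3
  Presentations 76.125 × 0.07 = 5.32875
  Assignments 69 × 0.39 = 26.91
  Studio work 66 × 0.19 = 12.54
Sum = 67.64375
67.64375 is ≥ 67 and < 70 → D+

D+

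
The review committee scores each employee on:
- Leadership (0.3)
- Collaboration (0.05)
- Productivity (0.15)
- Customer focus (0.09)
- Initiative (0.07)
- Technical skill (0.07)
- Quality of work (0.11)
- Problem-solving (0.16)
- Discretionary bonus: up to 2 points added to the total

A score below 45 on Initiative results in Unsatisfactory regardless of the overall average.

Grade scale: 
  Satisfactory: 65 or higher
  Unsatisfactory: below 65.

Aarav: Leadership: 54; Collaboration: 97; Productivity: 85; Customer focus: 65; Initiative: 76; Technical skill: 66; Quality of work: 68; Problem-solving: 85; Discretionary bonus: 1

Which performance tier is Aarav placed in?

Satisfactory

Initiative score 76 ≥ 45: minimum met.
Weighted total:
  Leadership 54 × 0.3 = 16.2
  Collaboration 97 × 0.05 = 4.85
  Productivity 85 × 0.15 = 12.75
  Customer focus 65 × 0.09 = 5.85
  Initiative 76 × 0.07 = 5.32
  Technical skill 66 × 0.07 = 4.62
  Quality of work 68 × 0.11 = 7.48
  Problem-solving 85 × 0.16 = 13.6
Sum = 70.67
Discretionary bonus: 70.67 + 1 = 71.67
71.67 ≥ 65 → Satisfactory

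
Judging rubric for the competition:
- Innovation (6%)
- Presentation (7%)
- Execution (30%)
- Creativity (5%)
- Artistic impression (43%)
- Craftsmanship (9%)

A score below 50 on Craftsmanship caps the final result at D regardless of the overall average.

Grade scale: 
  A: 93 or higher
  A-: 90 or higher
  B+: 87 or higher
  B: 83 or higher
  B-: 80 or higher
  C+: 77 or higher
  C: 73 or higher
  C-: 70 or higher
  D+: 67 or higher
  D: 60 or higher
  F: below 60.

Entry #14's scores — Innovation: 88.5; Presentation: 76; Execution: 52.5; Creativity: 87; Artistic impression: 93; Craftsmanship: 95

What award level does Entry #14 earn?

C+

Craftsmanship score 95 ≥ 50: minimum met.
Weighted total:
  Innovation 88.5 × 0.06 = 5.31
  Presentation 76 × 0.07 = 5.32
  Execution 52.5 × 0.3 = 15.75
  Creativity 87 × 0.05 = 4.35
  Artistic impression 93 × 0.43 = 39.99
  Craftsmanship 95 × 0.09 = 8.55
Sum = 79.27
79.27 is ≥ 77 and < 80 → C+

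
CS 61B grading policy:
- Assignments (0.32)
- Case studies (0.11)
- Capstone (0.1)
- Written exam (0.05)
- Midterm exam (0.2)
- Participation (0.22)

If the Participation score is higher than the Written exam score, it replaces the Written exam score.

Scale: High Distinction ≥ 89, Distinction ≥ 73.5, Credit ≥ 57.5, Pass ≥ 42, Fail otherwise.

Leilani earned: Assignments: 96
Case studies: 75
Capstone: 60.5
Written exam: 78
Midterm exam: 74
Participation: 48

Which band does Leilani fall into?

Participation (48) ≤ Written exam (78), so Written exam stays at 78.
Weighted total:
  Assignments 96 × 0.32 = 30.72
  Case studies 75 × 0.11 = 8.25
  Capstone 60.5 × 0.1 = 6.05
  Written exam 78 × 0.05 = 3.9
  Midterm exam 74 × 0.2 = 14.8
  Participation 48 × 0.22 = 10.56
Sum = 74.28
74.28 is ≥ 73.5 and < 89 → Distinction

Distinction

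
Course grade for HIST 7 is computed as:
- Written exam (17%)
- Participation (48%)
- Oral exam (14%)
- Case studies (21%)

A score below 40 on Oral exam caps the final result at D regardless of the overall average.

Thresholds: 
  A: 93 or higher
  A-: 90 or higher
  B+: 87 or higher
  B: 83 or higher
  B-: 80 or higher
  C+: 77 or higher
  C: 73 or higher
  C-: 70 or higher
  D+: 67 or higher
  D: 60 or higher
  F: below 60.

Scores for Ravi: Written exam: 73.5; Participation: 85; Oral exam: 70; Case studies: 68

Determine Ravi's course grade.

Oral exam score 70 ≥ 40: minimum met.
Weighted total:
  Written exam 73.5 × 0.17 = 12.495
  Participation 85 × 0.48 = 40.8
  Oral exam 70 × 0.14 = 9.8
  Case studies 68 × 0.21 = 14.28
Sum = 77.375
77.375 is ≥ 77 and < 80 → C+

C+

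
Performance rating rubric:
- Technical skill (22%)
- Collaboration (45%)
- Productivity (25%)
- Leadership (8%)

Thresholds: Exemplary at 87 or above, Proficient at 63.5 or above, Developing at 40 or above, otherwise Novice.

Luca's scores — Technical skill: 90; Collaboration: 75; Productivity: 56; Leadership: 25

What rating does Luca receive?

Weighted total:
  Technical skill 90 × 0.22 = 19.8
  Collaboration 75 × 0.45 = 33.75
  Productivity 56 × 0.25 = 14
  Leadership 25 × 0.08 = 2
Sum = 69.55
69.55 is ≥ 63.5 and < 87 → Proficient

Proficient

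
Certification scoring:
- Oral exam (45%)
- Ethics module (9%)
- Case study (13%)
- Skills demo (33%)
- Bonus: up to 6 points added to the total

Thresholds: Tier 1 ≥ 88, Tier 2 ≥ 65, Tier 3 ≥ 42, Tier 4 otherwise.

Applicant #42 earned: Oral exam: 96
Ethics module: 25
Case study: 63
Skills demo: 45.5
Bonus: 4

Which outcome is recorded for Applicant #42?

Weighted total:
  Oral exam 96 × 0.45 = 43.2
  Ethics module 25 × 0.09 = 2.25
  Case study 63 × 0.13 = 8.19
  Skills demo 45.5 × 0.33 = 15.015
Sum = 68.655
Bonus: 68.655 + 4 = 72.655
72.655 is ≥ 65 and < 88 → Tier 2

Tier 2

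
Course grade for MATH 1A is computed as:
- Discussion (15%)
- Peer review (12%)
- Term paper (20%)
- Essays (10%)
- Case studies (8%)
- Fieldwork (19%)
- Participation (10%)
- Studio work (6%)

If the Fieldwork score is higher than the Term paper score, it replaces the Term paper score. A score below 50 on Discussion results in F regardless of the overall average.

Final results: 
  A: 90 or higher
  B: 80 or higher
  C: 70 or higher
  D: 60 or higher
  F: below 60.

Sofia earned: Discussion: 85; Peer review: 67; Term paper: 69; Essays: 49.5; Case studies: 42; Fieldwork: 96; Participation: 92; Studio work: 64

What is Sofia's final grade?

C

Fieldwork (96) > Term paper (69), so Term paper counts as 96.
Discussion score 85 ≥ 50: minimum met.
Weighted total:
  Discussion 85 × 0.15 = 12.75
  Peer review 67 × 0.12 = 8.04
  Term paper 96 × 0.2 = 19.2
  Essays 49.5 × 0.1 = 4.95
  Case studies 42 × 0.08 = 3.36
  Fieldwork 96 × 0.19 = 18.24
  Participation 92 × 0.1 = 9.2
  Studio work 64 × 0.06 = 3.84
Sum = 79.58
79.58 is ≥ 70 and < 80 → C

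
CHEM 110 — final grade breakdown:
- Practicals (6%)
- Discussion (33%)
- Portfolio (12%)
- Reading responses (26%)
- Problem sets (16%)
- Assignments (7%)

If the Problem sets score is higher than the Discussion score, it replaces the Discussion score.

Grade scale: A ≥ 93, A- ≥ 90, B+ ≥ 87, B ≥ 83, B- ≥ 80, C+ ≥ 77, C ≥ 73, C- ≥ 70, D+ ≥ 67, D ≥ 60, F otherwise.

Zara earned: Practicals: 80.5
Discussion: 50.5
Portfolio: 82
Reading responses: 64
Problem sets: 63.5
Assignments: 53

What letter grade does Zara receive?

Problem sets (63.5) > Discussion (50.5), so Discussion counts as 63.5.
Weighted total:
  Practicals 80.5 × 0.06 = 4.83
  Discussion 63.5 × 0.33 = 20.955
  Portfolio 82 × 0.12 = 9.84
  Reading responses 64 × 0.26 = 16.64
  Problem sets 63.5 × 0.16 = 10.16
  Assignments 53 × 0.07 = 3.71
Sum = 66.135
66.135 is ≥ 60 and < 67 → D

D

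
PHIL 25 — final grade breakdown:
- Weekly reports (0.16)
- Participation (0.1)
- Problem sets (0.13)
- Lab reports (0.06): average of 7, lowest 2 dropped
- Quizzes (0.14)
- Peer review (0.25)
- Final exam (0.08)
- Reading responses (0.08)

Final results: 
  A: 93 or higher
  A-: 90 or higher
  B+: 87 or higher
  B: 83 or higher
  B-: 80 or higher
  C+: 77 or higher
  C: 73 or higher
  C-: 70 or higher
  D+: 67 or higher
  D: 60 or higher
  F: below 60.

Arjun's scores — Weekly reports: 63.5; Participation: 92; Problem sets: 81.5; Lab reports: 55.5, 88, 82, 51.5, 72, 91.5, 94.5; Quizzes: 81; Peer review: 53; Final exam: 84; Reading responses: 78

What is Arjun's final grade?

C-

Lab reports: drop 51.5, 55.5 → average of remaining 5 = 428/5 = 85.6
Weighted total:
  Weekly reports 63.5 × 0.16 = 10.16
  Participation 92 × 0.1 = 9.2
  Problem sets 81.5 × 0.13 = 10.595
  Lab reports 85.6 × 0.06 = 5.136
  Quizzes 81 × 0.14 = 11.34
  Peer review 53 × 0.25 = 13.25
  Final exam 84 × 0.08 = 6.72
  Reading responses 78 × 0.08 = 6.24
Sum = 72.641
72.641 is ≥ 70 and < 73 → C-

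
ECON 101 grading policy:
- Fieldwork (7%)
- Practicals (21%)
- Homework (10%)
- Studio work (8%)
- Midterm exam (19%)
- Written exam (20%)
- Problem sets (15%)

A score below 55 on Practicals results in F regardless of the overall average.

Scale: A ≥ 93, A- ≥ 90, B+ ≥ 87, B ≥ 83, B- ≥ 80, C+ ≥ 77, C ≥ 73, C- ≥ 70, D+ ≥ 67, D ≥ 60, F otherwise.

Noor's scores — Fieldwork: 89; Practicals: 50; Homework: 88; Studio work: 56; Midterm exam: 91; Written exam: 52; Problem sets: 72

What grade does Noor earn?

Practicals score 50 < 55: minimum not met.
Weighted total:
  Fieldwork 89 × 0.07 = 6.23
  Practicals 50 × 0.21 = 10.5
  Homework 88 × 0.1 = 8.8
  Studio work 56 × 0.08 = 4.48
  Midterm exam 91 × 0.19 = 17.29
  Written exam 52 × 0.2 = 10.4
  Problem sets 72 × 0.15 = 10.8
Sum = 68.5
Because the Practicals minimum was not met, the result is F.

F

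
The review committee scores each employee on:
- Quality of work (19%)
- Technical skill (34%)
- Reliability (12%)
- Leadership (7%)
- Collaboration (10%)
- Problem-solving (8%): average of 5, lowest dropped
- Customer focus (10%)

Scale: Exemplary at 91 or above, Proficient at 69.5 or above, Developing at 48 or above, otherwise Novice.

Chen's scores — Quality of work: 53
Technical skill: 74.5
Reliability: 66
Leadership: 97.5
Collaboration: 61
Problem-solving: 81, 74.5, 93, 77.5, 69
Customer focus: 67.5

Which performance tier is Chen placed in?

Proficient

Problem-solving: drop 69 → average of remaining 4 = 326/4 = 81.5
Weighted total:
  Quality of work 53 × 0.19 = 10.07
  Technical skill 74.5 × 0.34 = 25.33
  Reliability 66 × 0.12 = 7.92
  Leadership 97.5 × 0.07 = 6.825
  Collaboration 61 × 0.1 = 6.1
  Problem-solving 81.5 × 0.08 = 6.52
  Customer focus 67.5 × 0.1 = 6.75
Sum = 69.515
69.515 is ≥ 69.5 and < 91 → Proficient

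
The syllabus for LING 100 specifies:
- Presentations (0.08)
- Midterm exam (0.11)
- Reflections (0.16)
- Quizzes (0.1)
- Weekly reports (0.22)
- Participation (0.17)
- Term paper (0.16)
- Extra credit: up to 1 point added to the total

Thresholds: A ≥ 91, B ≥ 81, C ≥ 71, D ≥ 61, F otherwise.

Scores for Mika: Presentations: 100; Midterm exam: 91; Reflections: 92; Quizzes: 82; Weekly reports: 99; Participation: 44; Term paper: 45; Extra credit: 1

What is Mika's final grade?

C

Weighted total:
  Presentations 100 × 0.08 = 8
  Midterm exam 91 × 0.11 = 10.01
  Reflections 92 × 0.16 = 14.72
  Quizzes 82 × 0.1 = 8.2
  Weekly reports 99 × 0.22 = 21.78
  Participation 44 × 0.17 = 7.48
  Term paper 45 × 0.16 = 7.2
Sum = 77.39
Extra credit: 77.39 + 1 = 78.39
78.39 is ≥ 71 and < 81 → C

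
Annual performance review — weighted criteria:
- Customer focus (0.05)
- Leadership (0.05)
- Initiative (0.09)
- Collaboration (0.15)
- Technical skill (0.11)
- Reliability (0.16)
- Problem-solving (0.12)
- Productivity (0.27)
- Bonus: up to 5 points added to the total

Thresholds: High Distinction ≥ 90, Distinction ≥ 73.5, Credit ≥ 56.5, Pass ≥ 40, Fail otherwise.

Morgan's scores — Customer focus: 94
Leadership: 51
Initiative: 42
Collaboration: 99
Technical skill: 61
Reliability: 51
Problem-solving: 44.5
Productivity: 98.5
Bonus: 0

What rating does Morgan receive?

Weighted total:
  Customer focus 94 × 0.05 = 4.7
  Leadership 51 × 0.05 = 2.55
  Initiative 42 × 0.09 = 3.78
  Collaboration 99 × 0.15 = 14.85
  Technical skill 61 × 0.11 = 6.71
  Reliability 51 × 0.16 = 8.16
  Problem-solving 44.5 × 0.12 = 5.34
  Productivity 98.5 × 0.27 = 26.595
Sum = 72.685
Bonus: 72.685 + 0 = 72.685
72.685 is ≥ 56.5 and < 73.5 → Credit

Credit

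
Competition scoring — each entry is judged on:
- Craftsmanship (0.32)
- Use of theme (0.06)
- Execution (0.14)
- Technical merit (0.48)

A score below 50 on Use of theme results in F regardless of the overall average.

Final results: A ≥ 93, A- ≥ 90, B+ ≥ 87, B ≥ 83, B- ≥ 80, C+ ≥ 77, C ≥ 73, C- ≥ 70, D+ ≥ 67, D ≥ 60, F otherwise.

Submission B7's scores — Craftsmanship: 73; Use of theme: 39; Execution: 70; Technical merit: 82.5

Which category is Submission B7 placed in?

Use of theme score 39 < 50: minimum not met.
Weighted total:
  Craftsmanship 73 × 0.32 = 23.36
  Use of theme 39 × 0.06 = 2.34
  Execution 70 × 0.14 = 9.8
  Technical merit 82.5 × 0.48 = 39.6
Sum = 75.1
Because the Use of theme minimum was not met, the result is F.

F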